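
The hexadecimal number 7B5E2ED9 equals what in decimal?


7B5E2ED9 hex = 2069769945 decimal

2069769945


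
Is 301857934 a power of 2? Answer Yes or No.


0b10001111111011111110010001110. Multiple bits set => No

No


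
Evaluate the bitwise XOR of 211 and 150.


0b11010011 ^ 0b10010110 = 0b1000101 = 69

69


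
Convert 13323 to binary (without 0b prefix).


13323 = 11010000001011 in binary

11010000001011


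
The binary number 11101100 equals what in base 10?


11101100 in decimal = 236

236


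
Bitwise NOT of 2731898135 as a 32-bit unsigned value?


~0b10100010110101010111010100010111 = 0b1011101001010101000101011101000 = 1563069160 (32-bit unsigned)

1563069160


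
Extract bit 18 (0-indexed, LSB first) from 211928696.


0b1100101000011100011001111000, position 18 = 0

0


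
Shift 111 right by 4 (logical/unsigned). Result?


0b1101111 >> 4 = 0b110 = 6

6


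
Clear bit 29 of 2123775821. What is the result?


2123775821 & ~(1 << 29) = 1586904909

1586904909


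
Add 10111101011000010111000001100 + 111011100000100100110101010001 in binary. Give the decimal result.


10111101011000010111000001100 + 111011100000100100110101010001 = 1010011001011100111101101011101 = 1395555165

1395555165


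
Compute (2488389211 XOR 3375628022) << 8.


Step 1: 2488389211 ^ 3375628022 = 1566716077
Step 2: 1566716077 << 8 = 401079315712

401079315712


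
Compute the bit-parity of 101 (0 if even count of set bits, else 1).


0b1100101 has 4 ones => parity 0

0


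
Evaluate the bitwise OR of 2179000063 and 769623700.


0b10000001111000001110011011111111 | 0b101101110111111000011010010100 = 0b10101101111111111110011011111111 = 2919229183

2919229183


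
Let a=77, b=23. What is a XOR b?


77 ^ 23 = 90

90


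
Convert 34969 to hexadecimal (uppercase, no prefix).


34969 = 8899 hex

8899


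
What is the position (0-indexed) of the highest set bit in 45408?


0b1011000101100000. Highest set bit at position 15

15


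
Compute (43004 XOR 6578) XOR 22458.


Step 1: 43004 ^ 6578 = 48718
Step 2: 48718 ^ 22458 = 59892

59892


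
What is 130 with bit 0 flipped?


130 ^ (1 << 0) = 130 ^ 1 = 131

131


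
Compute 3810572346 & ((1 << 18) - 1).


3810572346 & 262143 = 47162

47162


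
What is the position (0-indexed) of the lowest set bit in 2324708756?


0b10001010100100000011110110010100. Lowest set bit at position 2

2


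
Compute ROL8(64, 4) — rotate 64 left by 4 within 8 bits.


Rotate 0b1000000 left by 4 (8-bit) = 0b100 = 4

4


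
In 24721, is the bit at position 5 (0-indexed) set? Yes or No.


0b110000010010001, bit 5 = 0. No

No


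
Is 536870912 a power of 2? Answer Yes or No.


0b100000000000000000000000000000. Only one bit set => Yes

Yes


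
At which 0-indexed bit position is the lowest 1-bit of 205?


0b11001101. Lowest set bit at position 0

0


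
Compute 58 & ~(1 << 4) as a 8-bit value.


58 & ~(1 << 4) = 42

42


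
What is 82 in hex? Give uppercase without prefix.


82 = 52 hex

52


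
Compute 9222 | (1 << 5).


9222 | (1 << 5) = 9222 | 32 = 9254

9254


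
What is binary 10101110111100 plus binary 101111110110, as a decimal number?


10101110111100 + 101111110110 = 11011110110010 = 14258

14258


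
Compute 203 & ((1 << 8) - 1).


203 & 255 = 203

203


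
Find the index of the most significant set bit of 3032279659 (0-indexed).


0b10110100101111001110101001101011. Highest set bit at position 31

31


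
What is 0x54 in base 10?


54 hex = 84 decimal

84


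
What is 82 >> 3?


0b1010010 >> 3 = 0b1010 = 10

10


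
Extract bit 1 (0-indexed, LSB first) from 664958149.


0b100111101000100111010011000101, position 1 = 0

0


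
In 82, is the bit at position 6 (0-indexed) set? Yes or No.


0b1010010, bit 6 = 1. Yes

Yes


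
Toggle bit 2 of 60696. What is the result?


60696 ^ (1 << 2) = 60696 ^ 4 = 60700

60700


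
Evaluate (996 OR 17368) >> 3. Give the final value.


Step 1: 996 | 17368 = 17404
Step 2: 17404 >> 3 = 2175

2175


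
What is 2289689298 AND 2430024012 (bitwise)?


0b10001000011110011110001011010010 & 0b10010000110101110011100101001100 = 0b10000000010100010010000001000000 = 2152800320

2152800320


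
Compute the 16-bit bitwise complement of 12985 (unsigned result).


~0b11001010111001 = 0b1100110101000110 = 52550 (16-bit unsigned)

52550


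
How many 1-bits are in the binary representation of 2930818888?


0b10101110101100001011111101001000 has 17 set bits

17


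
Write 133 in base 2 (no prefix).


133 = 10000101 in binary

10000101


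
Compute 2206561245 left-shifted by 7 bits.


0b10000011100001010111001111011101 << 7 = 0b100000111000010101110011110111010000000 = 282439839360

282439839360


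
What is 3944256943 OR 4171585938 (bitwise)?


0b11101011000110001001010110101111 | 0b11111000101001010101100110010010 = 0b11111011101111011101110110111111 = 4223524287

4223524287


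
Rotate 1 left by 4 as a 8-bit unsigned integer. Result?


Rotate 0b1 left by 4 (8-bit) = 0b10000 = 16

16


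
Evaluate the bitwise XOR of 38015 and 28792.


0b1001010001111111 ^ 0b111000001111000 = 0b1110010000000111 = 58375

58375


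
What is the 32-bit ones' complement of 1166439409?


1166439409 ^ 4294967295 = 3128527886

3128527886


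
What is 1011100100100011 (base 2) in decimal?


1011100100100011 in decimal = 47395

47395


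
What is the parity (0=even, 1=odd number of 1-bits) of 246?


0b11110110 has 6 ones => parity 0

0


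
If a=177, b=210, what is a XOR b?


177 ^ 210 = 99

99


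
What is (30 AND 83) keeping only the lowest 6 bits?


Step 1: 30 & 83 = 18
Step 2: 18 & 63 = 18

18


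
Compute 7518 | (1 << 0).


7518 | (1 << 0) = 7518 | 1 = 7519

7519


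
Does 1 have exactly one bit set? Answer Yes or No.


0b1. Only one bit set => Yes

Yes


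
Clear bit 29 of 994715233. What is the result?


994715233 & ~(1 << 29) = 457844321

457844321


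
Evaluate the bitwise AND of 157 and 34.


0b10011101 & 0b100010 = 0b0 = 0

0


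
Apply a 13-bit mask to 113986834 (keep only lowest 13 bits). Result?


113986834 & 8191 = 3346

3346


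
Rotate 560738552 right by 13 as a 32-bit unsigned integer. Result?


Rotate 0b100001011011000011000011111000 right by 13 (32-bit) = 0b10000111110000010000101101100001 = 2277575521

2277575521


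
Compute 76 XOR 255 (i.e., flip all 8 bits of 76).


76 ^ 255 = 179

179


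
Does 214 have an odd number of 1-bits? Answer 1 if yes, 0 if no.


0b11010110 has 5 ones => parity 1

1


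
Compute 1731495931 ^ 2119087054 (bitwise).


0b1100111001101001000011111111011 ^ 0b1111110010011101011001111001110 = 0b11001011110100011010000110101 = 427439157

427439157


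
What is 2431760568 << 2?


0b10010000111100011011100010111000 << 2 = 0b1001000011110001101110001011100000 = 9727042272

9727042272


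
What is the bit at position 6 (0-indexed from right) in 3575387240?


0b11010101000111000001010001101000, position 6 = 1

1


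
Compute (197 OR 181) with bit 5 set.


Step 1: 197 | 181 = 245
Step 2: 245 | (1 << 5) = 245 | 32 = 245

245


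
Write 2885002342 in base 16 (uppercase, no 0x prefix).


2885002342 = ABF5A466 hex

ABF5A466


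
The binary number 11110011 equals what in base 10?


11110011 in decimal = 243

243


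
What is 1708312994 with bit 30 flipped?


1708312994 ^ (1 << 30) = 1708312994 ^ 1073741824 = 634571170

634571170


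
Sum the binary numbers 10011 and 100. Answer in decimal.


10011 + 100 = 10111 = 23

23


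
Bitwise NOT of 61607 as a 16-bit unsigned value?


~0b1111000010100111 = 0b111101011000 = 3928 (16-bit unsigned)

3928


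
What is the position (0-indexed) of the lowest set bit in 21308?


0b101001100111100. Lowest set bit at position 2

2


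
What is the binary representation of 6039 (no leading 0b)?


6039 = 1011110010111 in binary

1011110010111


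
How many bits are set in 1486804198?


0b1011000100111101101010011100110 has 17 set bits

17


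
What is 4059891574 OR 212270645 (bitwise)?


0b11110001111111010000011101110110 | 0b1100101001101111111000110101 = 0b11111101111111111111111101110111 = 4261412727

4261412727


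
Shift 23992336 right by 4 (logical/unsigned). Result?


0b1011011100001100000010000 >> 4 = 0b101101110000110000001 = 1499521

1499521


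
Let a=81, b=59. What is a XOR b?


81 ^ 59 = 106

106


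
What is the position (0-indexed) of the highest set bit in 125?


0b1111101. Highest set bit at position 6

6


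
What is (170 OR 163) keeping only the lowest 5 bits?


Step 1: 170 | 163 = 171
Step 2: 171 & 31 = 11

11


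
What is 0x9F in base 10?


9F hex = 159 decimal

159


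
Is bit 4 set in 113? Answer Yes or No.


0b1110001, bit 4 = 1. Yes

Yes


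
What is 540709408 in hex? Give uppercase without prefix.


540709408 = 203A9220 hex

203A9220


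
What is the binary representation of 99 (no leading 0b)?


99 = 1100011 in binary

1100011


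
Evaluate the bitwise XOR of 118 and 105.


0b1110110 ^ 0b1101001 = 0b11111 = 31

31


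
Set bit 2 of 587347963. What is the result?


587347963 | (1 << 2) = 587347963 | 4 = 587347967

587347967


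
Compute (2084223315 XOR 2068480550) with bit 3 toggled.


Step 1: 2084223315 ^ 2068480550 = 124795765
Step 2: 124795765 ^ (1 << 3) = 124795765 ^ 8 = 124795773

124795773


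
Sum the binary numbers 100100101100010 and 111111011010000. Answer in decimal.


100100101100010 + 111111011010000 = 1100100000110010 = 51250

51250


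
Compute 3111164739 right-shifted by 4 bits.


0b10111001011100001001101101000011 >> 4 = 0b1011100101110000100110110100 = 194447796

194447796


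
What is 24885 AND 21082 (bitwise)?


0b110000100110101 & 0b101001001011010 = 0b100000000010000 = 16400

16400


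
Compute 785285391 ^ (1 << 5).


785285391 ^ (1 << 5) = 785285391 ^ 32 = 785285423

785285423


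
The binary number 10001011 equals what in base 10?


10001011 in decimal = 139

139


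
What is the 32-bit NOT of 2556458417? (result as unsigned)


~0b10011000011000000111010110110001 = 0b1100111100111111000101001001110 = 1738508878 (32-bit unsigned)

1738508878


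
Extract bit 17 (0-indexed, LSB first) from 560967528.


0b100001011011111010111101101000, position 17 = 1

1


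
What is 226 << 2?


0b11100010 << 2 = 0b1110001000 = 904

904


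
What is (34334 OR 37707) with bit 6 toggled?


Step 1: 34334 | 37707 = 38751
Step 2: 38751 ^ (1 << 6) = 38751 ^ 64 = 38687

38687


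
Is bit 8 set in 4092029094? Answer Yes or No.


0b11110011111001110110100010100110, bit 8 = 0. No

No


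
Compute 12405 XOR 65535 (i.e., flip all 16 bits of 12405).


12405 ^ 65535 = 53130

53130


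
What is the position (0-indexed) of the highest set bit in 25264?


0b110001010110000. Highest set bit at position 14

14


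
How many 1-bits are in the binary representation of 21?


0b10101 has 3 set bits

3


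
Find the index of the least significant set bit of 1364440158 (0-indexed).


0b1010001010100111011010001011110. Lowest set bit at position 1

1


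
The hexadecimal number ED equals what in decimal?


ED hex = 237 decimal

237


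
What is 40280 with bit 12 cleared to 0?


40280 & ~(1 << 12) = 36184

36184


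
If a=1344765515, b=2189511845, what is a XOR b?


1344765515 ^ 2189511845 = 3534107374

3534107374


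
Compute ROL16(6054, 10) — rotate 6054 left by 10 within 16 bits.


Rotate 0b1011110100110 left by 10 (16-bit) = 0b1001100001011110 = 39006

39006


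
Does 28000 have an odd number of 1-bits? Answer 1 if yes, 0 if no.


0b110110101100000 has 7 ones => parity 1

1


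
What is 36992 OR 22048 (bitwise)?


0b1001000010000000 | 0b101011000100000 = 0b1101011010100000 = 54944

54944


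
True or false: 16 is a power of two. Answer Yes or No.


0b10000. Only one bit set => Yes

Yes


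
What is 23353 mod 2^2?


23353 & 3 = 1

1


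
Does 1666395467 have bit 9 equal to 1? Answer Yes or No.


0b1100011010100110010110101001011, bit 9 = 0. No

No


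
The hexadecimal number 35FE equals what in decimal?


35FE hex = 13822 decimal

13822


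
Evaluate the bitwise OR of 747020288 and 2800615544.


0b101100100001101010000000000000 | 0b10100110111011100000000001111000 = 0b10101110111011101010000001111000 = 2934874232

2934874232


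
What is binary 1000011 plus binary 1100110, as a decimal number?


1000011 + 1100110 = 10101001 = 169

169


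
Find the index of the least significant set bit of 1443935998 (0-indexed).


0b1010110000100001011011011111110. Lowest set bit at position 1

1


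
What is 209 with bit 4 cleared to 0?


209 & ~(1 << 4) = 193

193


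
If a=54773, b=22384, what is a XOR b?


54773 ^ 22384 = 33413

33413


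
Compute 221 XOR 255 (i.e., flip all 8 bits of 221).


221 ^ 255 = 34

34


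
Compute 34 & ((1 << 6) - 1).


34 & 63 = 34

34


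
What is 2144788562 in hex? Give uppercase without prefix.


2144788562 = 7FD6E052 hex

7FD6E052


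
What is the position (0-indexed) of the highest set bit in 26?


0b11010. Highest set bit at position 4

4


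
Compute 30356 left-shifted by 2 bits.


0b111011010010100 << 2 = 0b11101101001010000 = 121424

121424


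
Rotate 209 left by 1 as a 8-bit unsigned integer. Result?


Rotate 0b11010001 left by 1 (8-bit) = 0b10100011 = 163

163


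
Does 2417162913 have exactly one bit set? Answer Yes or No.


0b10010000000100101111101010100001. Multiple bits set => No

No


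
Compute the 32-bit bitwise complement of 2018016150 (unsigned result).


~0b1111000010010000111101110010110 = 0b10000111101101111000010001101001 = 2276951145 (32-bit unsigned)

2276951145


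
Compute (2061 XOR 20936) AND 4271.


Step 1: 2061 ^ 20936 = 22981
Step 2: 22981 & 4271 = 4229

4229


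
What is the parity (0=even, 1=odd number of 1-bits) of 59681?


0b1110100100100001 has 7 ones => parity 1

1


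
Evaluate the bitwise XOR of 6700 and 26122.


0b1101000101100 ^ 0b110011000001010 = 0b111110000100110 = 31782

31782


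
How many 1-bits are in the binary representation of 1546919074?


0b1011100001101000001110010100010 has 13 set bits

13


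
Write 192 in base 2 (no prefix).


192 = 11000000 in binary

11000000


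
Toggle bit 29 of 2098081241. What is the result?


2098081241 ^ (1 << 29) = 2098081241 ^ 536870912 = 1561210329

1561210329


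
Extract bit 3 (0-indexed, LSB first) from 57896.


0b1110001000101000, position 3 = 1

1


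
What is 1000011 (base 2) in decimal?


1000011 in decimal = 67

67


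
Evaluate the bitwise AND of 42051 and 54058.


0b1010010001000011 & 0b1101001100101010 = 0b1000000000000010 = 32770

32770


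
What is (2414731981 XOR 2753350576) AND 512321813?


Step 1: 2414731981 ^ 2753350576 = 737225085
Step 2: 737225085 & 512321813 = 176236821

176236821


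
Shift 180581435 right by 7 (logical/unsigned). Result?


0b1010110000110111010000111011 >> 7 = 0b101011000011011101000 = 1410792

1410792


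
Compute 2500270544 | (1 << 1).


2500270544 | (1 << 1) = 2500270544 | 2 = 2500270546

2500270546


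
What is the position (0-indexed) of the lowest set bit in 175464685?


0b1010011101010110000011101101. Lowest set bit at position 0

0


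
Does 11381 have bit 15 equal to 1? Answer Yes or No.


0b10110001110101, bit 15 = 0. No

No


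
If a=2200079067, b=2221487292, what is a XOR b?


2200079067 ^ 2221487292 = 122404455

122404455


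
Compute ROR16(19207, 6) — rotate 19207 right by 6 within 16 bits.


Rotate 0b100101100000111 right by 6 (16-bit) = 0b1110100101100 = 7468

7468


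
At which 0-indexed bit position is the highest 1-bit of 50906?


0b1100011011011010. Highest set bit at position 15

15


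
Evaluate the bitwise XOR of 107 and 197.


0b1101011 ^ 0b11000101 = 0b10101110 = 174

174


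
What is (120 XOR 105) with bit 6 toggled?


Step 1: 120 ^ 105 = 17
Step 2: 17 ^ (1 << 6) = 17 ^ 64 = 81

81


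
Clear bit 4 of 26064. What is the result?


26064 & ~(1 << 4) = 26048

26048


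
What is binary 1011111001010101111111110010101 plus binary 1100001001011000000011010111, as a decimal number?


1011111001010101111111110010101 + 1100001001011000000011010111 = 1101011010100001000000001101100 = 1800437868

1800437868


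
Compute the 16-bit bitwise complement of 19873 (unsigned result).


~0b100110110100001 = 0b1011001001011110 = 45662 (16-bit unsigned)

45662


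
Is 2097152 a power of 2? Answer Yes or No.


0b1000000000000000000000. Only one bit set => Yes

Yes


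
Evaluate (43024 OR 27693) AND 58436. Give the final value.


Step 1: 43024 | 27693 = 60477
Step 2: 60477 & 58436 = 58372

58372


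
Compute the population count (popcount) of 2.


0b10 has 1 set bits

1


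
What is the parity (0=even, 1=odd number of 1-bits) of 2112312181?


0b1111101111001110101001101110101 has 21 ones => parity 1

1


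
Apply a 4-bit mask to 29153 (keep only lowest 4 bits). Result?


29153 & 15 = 1

1


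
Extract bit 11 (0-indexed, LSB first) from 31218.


0b111100111110010, position 11 = 1

1


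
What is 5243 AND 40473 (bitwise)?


0b1010001111011 & 0b1001111000011001 = 0b1010000011001 = 5145

5145


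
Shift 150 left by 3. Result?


0b10010110 << 3 = 0b10010110000 = 1200

1200


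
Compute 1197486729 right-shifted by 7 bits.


0b1000111011000000011001010001001 >> 7 = 0b100011101100000001100101 = 9355365

9355365


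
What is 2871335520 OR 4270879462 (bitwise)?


0b10101011001001010001101001100000 | 0b11111110100100000111001011100110 = 0b11111111101101010111101011100110 = 4290083558

4290083558


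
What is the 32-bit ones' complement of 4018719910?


4018719910 ^ 4294967295 = 276247385

276247385


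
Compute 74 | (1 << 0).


74 | (1 << 0) = 74 | 1 = 75

75


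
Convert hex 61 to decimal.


61 hex = 97 decimal

97


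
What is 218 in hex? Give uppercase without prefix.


218 = DA hex

DA


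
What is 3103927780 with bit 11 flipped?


3103927780 ^ (1 << 11) = 3103927780 ^ 2048 = 3103925732

3103925732


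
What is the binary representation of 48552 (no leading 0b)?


48552 = 1011110110101000 in binary

1011110110101000


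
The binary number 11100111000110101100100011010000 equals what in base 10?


11100111000110101100100011010000 in decimal = 3877292240

3877292240


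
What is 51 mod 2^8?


51 & 255 = 51

51


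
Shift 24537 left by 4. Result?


0b101111111011001 << 4 = 0b1011111110110010000 = 392592

392592


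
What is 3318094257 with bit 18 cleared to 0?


3318094257 & ~(1 << 18) = 3317832113

3317832113


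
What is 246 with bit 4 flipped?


246 ^ (1 << 4) = 246 ^ 16 = 230

230


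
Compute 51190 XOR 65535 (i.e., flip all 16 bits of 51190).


51190 ^ 65535 = 14345

14345


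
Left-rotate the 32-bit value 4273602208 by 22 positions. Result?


Rotate 0b11111110101110011111111010100000 left by 22 (32-bit) = 0b10101000001111111010111001111111 = 2822745727

2822745727


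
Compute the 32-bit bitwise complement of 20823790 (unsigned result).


~0b1001111011011111011101110 = 0b11111110110000100100000100010001 = 4274143505 (32-bit unsigned)

4274143505


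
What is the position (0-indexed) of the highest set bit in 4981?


0b1001101110101. Highest set bit at position 12

12


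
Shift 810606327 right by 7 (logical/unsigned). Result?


0b110000010100001101111011110111 >> 7 = 0b11000001010000110111101 = 6332861

6332861


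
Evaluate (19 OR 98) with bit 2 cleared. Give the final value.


Step 1: 19 | 98 = 115
Step 2: 115 & ~(1 << 2) = 115

115


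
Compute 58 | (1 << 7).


58 | (1 << 7) = 58 | 128 = 186

186


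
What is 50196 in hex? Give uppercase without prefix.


50196 = C414 hex

C414


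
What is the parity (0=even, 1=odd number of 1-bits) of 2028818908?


0b1111000111011010101000111011100 has 18 ones => parity 0

0


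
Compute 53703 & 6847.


0b1101000111000111 & 0b1101010111111 = 0b1000010000111 = 4231

4231


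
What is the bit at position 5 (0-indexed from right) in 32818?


0b1000000000110010, position 5 = 1

1


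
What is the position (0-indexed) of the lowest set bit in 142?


0b10001110. Lowest set bit at position 1

1


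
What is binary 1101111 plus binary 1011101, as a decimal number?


1101111 + 1011101 = 11001100 = 204

204


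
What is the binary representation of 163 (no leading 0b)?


163 = 10100011 in binary

10100011


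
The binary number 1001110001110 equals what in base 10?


1001110001110 in decimal = 5006

5006


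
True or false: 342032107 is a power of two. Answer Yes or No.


0b10100011000101111111011101011. Multiple bits set => No

No


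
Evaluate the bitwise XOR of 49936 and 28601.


0b1100001100010000 ^ 0b110111110111001 = 0b1010110010101001 = 44201

44201


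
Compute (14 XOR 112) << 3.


Step 1: 14 ^ 112 = 126
Step 2: 126 << 3 = 1008

1008


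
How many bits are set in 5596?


0b1010111011100 has 8 set bits

8


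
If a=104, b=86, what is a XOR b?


104 ^ 86 = 62

62


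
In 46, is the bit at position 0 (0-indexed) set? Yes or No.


0b101110, bit 0 = 0. No

No


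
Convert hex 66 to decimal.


66 hex = 102 decimal

102


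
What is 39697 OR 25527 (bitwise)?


0b1001101100010001 | 0b110001110110111 = 0b1111101110110111 = 64439

64439


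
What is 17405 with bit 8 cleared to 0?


17405 & ~(1 << 8) = 17149

17149


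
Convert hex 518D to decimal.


518D hex = 20877 decimal

20877


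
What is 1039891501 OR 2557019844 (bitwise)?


0b111101111110110111110000101101 | 0b10011000011010010000011011000100 = 0b10111101111110110111111011101101 = 3187375853

3187375853


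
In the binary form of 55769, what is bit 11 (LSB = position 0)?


0b1101100111011001, position 11 = 1

1


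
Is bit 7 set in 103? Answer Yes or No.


0b1100111, bit 7 = 0. No

No


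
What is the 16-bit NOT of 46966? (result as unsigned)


~0b1011011101110110 = 0b100100010001001 = 18569 (16-bit unsigned)

18569


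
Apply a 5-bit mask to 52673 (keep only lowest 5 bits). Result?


52673 & 31 = 1

1


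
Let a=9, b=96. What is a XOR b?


9 ^ 96 = 105

105


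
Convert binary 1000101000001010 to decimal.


1000101000001010 in decimal = 35338

35338


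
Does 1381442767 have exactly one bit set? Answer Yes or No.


0b1010010010101110010010011001111. Multiple bits set => No

No


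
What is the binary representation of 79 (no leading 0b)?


79 = 1001111 in binary

1001111


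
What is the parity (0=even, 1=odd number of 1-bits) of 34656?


0b1000011101100000 has 6 ones => parity 0

0


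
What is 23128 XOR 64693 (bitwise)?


0b101101001011000 ^ 0b1111110010110101 = 0b1010011011101101 = 42733

42733


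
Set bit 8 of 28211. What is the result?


28211 | (1 << 8) = 28211 | 256 = 28467

28467


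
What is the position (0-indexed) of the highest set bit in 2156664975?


0b10000000100011000001100010001111. Highest set bit at position 31

31


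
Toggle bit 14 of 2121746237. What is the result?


2121746237 ^ (1 << 14) = 2121746237 ^ 16384 = 2121729853

2121729853


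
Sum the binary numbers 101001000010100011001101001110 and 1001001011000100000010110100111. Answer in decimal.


101001000010100011001101001110 + 1001001011000100000010110100111 = 1110010011011000011100011110101 = 1919695093

1919695093


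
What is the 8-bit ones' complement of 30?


30 ^ 255 = 225

225


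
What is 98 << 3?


0b1100010 << 3 = 0b1100010000 = 784

784


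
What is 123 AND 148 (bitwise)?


0b1111011 & 0b10010100 = 0b10000 = 16

16


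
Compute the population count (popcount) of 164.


0b10100100 has 3 set bits

3


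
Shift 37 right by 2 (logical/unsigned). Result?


0b100101 >> 2 = 0b1001 = 9

9


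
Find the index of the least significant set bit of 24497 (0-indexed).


0b101111110110001. Lowest set bit at position 0

0


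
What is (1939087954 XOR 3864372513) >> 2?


Step 1: 1939087954 ^ 3864372513 = 2512488307
Step 2: 2512488307 >> 2 = 628122076

628122076


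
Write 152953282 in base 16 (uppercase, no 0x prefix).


152953282 = 91DE1C2 hex

91DE1C2


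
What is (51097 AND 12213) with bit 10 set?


Step 1: 51097 & 12213 = 1937
Step 2: 1937 | (1 << 10) = 1937 | 1024 = 1937

1937


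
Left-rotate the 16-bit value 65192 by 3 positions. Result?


Rotate 0b1111111010101000 left by 3 (16-bit) = 0b1111010101000111 = 62791

62791


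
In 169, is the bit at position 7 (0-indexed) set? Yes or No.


0b10101001, bit 7 = 1. Yes

Yes


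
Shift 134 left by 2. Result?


0b10000110 << 2 = 0b1000011000 = 536

536


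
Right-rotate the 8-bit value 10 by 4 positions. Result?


Rotate 0b1010 right by 4 (8-bit) = 0b10100000 = 160

160


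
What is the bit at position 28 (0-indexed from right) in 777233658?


0b101110010100111010010011111010, position 28 = 0

0


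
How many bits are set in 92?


0b1011100 has 4 set bits

4


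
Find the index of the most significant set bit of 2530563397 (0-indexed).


0b10010110110101010101010101000101. Highest set bit at position 31

31


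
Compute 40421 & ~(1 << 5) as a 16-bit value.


40421 & ~(1 << 5) = 40389

40389


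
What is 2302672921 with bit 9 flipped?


2302672921 ^ (1 << 9) = 2302672921 ^ 512 = 2302673433

2302673433


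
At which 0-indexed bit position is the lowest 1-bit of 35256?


0b1000100110111000. Lowest set bit at position 3

3


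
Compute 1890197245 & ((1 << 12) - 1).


1890197245 & 4095 = 3837

3837


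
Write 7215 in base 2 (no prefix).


7215 = 1110000101111 in binary

1110000101111


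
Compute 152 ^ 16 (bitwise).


0b10011000 ^ 0b10000 = 0b10001000 = 136

136


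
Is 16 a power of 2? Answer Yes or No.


0b10000. Only one bit set => Yes

Yes


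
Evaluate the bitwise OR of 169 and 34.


0b10101001 | 0b100010 = 0b10101011 = 171

171


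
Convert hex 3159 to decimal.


3159 hex = 12633 decimal

12633


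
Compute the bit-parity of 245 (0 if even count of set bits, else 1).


0b11110101 has 6 ones => parity 0

0


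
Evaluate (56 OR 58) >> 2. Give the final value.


Step 1: 56 | 58 = 58
Step 2: 58 >> 2 = 14

14


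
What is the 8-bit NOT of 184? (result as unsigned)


~0b10111000 = 0b1000111 = 71 (8-bit unsigned)

71


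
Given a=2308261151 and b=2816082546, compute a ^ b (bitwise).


2308261151 ^ 2816082546 = 776947565

776947565


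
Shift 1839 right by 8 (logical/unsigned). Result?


0b11100101111 >> 8 = 0b111 = 7

7


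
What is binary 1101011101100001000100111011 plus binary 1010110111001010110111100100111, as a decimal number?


1101011101100001000100111011 + 1010110111001010110111100100111 = 1100100010110111000000001100010 = 1683718242

1683718242


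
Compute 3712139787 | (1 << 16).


3712139787 | (1 << 16) = 3712139787 | 65536 = 3712205323

3712205323


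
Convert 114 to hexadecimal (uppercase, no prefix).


114 = 72 hex

72


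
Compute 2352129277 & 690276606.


0b10001100001100101010010011111101 & 0b101001001001001100100011111110 = 0b1000001000001000000011111100 = 136347900

136347900


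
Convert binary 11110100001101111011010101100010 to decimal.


11110100001101111011010101100010 in decimal = 4097291618

4097291618


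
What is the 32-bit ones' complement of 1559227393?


1559227393 ^ 4294967295 = 2735739902

2735739902


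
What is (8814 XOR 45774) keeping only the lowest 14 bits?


Step 1: 8814 ^ 45774 = 37024
Step 2: 37024 & 16383 = 4256

4256


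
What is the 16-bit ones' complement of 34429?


34429 ^ 65535 = 31106

31106


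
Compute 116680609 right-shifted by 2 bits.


0b110111101000110011110100001 >> 2 = 0b1101111010001100111101000 = 29170152

29170152


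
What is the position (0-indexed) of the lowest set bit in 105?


0b1101001. Lowest set bit at position 0

0


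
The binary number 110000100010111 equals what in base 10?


110000100010111 in decimal = 24855

24855


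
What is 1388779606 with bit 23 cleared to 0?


1388779606 & ~(1 << 23) = 1380390998

1380390998


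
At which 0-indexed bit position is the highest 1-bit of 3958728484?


0b11101011111101010110011100100100. Highest set bit at position 31

31


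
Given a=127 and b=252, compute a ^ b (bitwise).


127 ^ 252 = 131

131


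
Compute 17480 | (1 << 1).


17480 | (1 << 1) = 17480 | 2 = 17482

17482


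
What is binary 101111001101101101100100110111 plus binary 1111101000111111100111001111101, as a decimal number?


101111001101101101100100110111 + 1111101000111111100111001111101 = 10101100010101101010011110110100 = 2891360180

2891360180


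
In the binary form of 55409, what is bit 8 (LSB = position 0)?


0b1101100001110001, position 8 = 0

0


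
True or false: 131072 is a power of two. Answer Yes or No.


0b100000000000000000. Only one bit set => Yes

Yes


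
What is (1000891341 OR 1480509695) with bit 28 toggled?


Step 1: 1000891341 | 1480509695 = 2076109823
Step 2: 2076109823 ^ (1 << 28) = 2076109823 ^ 268435456 = 1807674367

1807674367


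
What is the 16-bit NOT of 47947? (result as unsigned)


~0b1011101101001011 = 0b100010010110100 = 17588 (16-bit unsigned)

17588


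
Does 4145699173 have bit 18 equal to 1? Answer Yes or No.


0b11110111000110100101100101100101, bit 18 = 0. No

No


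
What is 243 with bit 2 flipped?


243 ^ (1 << 2) = 243 ^ 4 = 247

247


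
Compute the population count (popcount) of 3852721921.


0b11100101101000111101111100000001 has 17 set bits

17


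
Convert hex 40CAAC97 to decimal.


40CAAC97 hex = 1087024279 decimal

1087024279


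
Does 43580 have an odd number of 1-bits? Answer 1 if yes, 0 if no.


0b1010101000111100 has 8 ones => parity 0

0


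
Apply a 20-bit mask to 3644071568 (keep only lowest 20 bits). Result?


3644071568 & 1048575 = 269968

269968


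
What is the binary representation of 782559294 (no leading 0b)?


782559294 = 101110101001001110100000111110 in binary

101110101001001110100000111110


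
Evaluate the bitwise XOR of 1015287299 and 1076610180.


0b111100100001000000111000000011 ^ 0b1000000001010111100010010000100 = 0b1111100101011111100101010000111 = 2091895431

2091895431


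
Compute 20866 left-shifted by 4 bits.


0b101000110000010 << 4 = 0b1010001100000100000 = 333856

333856


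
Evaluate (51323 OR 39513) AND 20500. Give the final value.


Step 1: 51323 | 39513 = 55931
Step 2: 55931 & 20500 = 20496

20496


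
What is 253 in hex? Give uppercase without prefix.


253 = FD hex

FD


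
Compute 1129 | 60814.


0b10001101001 | 0b1110110110001110 = 0b1110110111101111 = 60911

60911


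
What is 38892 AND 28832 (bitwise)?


0b1001011111101100 & 0b111000010100000 = 0b1000010100000 = 4256

4256


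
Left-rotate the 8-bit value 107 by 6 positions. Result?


Rotate 0b1101011 left by 6 (8-bit) = 0b11011010 = 218

218


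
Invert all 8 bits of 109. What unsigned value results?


109 ^ 255 = 146

146


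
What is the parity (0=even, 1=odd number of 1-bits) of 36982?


0b1001000001110110 has 7 ones => parity 1

1


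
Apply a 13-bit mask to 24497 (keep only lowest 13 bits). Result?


24497 & 8191 = 8113

8113


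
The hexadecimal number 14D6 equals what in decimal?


14D6 hex = 5334 decimal

5334


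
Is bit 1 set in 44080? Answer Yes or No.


0b1010110000110000, bit 1 = 0. No

No


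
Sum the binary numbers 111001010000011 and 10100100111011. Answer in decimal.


111001010000011 + 10100100111011 = 1001101110111110 = 39870

39870


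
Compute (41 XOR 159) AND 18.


Step 1: 41 ^ 159 = 182
Step 2: 182 & 18 = 18

18


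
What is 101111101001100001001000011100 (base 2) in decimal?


101111101001100001001000011100 in decimal = 799412764

799412764


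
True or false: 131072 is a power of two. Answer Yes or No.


0b100000000000000000. Only one bit set => Yes

Yes


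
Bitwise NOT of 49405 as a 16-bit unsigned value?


~0b1100000011111101 = 0b11111100000010 = 16130 (16-bit unsigned)

16130


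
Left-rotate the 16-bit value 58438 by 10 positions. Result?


Rotate 0b1110010001000110 left by 10 (16-bit) = 0b1101110010001 = 7057

7057


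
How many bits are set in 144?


0b10010000 has 2 set bits

2


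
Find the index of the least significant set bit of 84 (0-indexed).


0b1010100. Lowest set bit at position 2

2


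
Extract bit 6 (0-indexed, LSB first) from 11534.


0b10110100001110, position 6 = 0

0


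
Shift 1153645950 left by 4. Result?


0b1000100110000110011110101111110 << 4 = 0b10001001100001100111101011111100000 = 18458335200

18458335200


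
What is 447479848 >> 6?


0b11010101011000000000000101000 >> 6 = 0b11010101011000000000000 = 6991872

6991872


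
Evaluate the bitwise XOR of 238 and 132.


0b11101110 ^ 0b10000100 = 0b1101010 = 106

106


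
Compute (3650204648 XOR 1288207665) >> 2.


Step 1: 3650204648 ^ 1288207665 = 2505690841
Step 2: 2505690841 >> 2 = 626422710

626422710


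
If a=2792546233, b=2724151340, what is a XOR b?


2792546233 ^ 2724151340 = 70098837

70098837


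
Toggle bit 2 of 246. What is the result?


246 ^ (1 << 2) = 246 ^ 4 = 242

242


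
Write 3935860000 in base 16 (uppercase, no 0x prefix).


3935860000 = EA987520 hex

EA987520


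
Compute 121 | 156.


0b1111001 | 0b10011100 = 0b11111101 = 253

253


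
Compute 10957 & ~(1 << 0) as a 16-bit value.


10957 & ~(1 << 0) = 10956

10956


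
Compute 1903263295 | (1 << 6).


1903263295 | (1 << 6) = 1903263295 | 64 = 1903263359

1903263359


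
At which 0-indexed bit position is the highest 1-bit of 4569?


0b1000111011001. Highest set bit at position 12

12


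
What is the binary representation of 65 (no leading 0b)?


65 = 1000001 in binary

1000001


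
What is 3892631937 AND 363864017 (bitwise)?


0b11101000000001001101100110000001 & 0b10101101100000001111111010001 = 0b1100110000001 = 6529

6529


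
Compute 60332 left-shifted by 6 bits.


0b1110101110101100 << 6 = 0b1110101110101100000000 = 3861248

3861248


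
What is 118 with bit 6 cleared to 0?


118 & ~(1 << 6) = 54

54


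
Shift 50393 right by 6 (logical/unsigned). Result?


0b1100010011011001 >> 6 = 0b1100010011 = 787

787


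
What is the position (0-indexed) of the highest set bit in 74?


0b1001010. Highest set bit at position 6

6


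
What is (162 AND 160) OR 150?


Step 1: 162 & 160 = 160
Step 2: 160 | 150 = 182

182


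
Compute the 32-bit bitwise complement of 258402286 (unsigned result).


~0b1111011001101110011111101110 = 0b11110000100110010001100000010001 = 4036565009 (32-bit unsigned)

4036565009


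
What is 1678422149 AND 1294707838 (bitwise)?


0b1100100000010101011000010000101 & 0b1001101001010111010110001111110 = 0b1000100000010101010000000000100 = 1141547012

1141547012


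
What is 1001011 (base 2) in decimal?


1001011 in decimal = 75

75


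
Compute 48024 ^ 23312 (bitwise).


0b1011101110011000 ^ 0b101101100010000 = 0b1110000010001000 = 57480

57480


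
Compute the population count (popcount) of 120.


0b1111000 has 4 set bits

4


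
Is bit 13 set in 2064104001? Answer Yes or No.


0b1111011000001111011101001000001, bit 13 = 1. Yes

Yes


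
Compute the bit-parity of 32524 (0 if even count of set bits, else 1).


0b111111100001100 has 9 ones => parity 1

1


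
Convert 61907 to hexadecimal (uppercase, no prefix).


61907 = F1D3 hex

F1D3


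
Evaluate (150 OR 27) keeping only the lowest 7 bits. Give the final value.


Step 1: 150 | 27 = 159
Step 2: 159 & 127 = 31

31


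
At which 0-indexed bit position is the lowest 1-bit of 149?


0b10010101. Lowest set bit at position 0

0


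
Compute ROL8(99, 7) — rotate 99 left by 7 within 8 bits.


Rotate 0b1100011 left by 7 (8-bit) = 0b10110001 = 177

177


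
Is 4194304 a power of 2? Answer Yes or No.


0b10000000000000000000000. Only one bit set => Yes

Yes


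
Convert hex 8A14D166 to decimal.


8A14D166 hex = 2316620134 decimal

2316620134


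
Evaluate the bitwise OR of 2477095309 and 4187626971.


0b10010011101001010111100110001101 | 0b11111001100110100001110111011011 = 0b11111011101111110111110111011111 = 4223630815

4223630815


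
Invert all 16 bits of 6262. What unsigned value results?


6262 ^ 65535 = 59273

59273


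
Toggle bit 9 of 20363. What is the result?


20363 ^ (1 << 9) = 20363 ^ 512 = 19851

19851


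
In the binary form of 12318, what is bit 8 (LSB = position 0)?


0b11000000011110, position 8 = 0

0


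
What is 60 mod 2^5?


60 & 31 = 28

28


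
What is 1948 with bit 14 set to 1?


1948 | (1 << 14) = 1948 | 16384 = 18332

18332


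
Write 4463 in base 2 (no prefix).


4463 = 1000101101111 in binary

1000101101111


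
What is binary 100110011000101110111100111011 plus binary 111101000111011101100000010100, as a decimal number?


100110011000101110111100111011 + 111101000111011101100000010100 = 1100011100000001100011101001111 = 1669384015

1669384015


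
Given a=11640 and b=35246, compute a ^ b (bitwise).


11640 ^ 35246 = 42198

42198


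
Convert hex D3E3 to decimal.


D3E3 hex = 54243 decimal

54243


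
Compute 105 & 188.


0b1101001 & 0b10111100 = 0b101000 = 40

40


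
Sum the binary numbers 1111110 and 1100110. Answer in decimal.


1111110 + 1100110 = 11100100 = 228

228


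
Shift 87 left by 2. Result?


0b1010111 << 2 = 0b101011100 = 348

348


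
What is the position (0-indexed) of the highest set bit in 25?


0b11001. Highest set bit at position 4

4


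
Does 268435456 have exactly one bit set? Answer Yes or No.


0b10000000000000000000000000000. Only one bit set => Yes

Yes


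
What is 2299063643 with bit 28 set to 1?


2299063643 | (1 << 28) = 2299063643 | 268435456 = 2567499099

2567499099


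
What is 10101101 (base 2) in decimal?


10101101 in decimal = 173

173


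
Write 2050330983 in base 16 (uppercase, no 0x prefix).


2050330983 = 7A359167 hex

7A359167


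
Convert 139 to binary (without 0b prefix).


139 = 10001011 in binary

10001011


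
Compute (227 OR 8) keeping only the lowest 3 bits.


Step 1: 227 | 8 = 235
Step 2: 235 & 7 = 3

3
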